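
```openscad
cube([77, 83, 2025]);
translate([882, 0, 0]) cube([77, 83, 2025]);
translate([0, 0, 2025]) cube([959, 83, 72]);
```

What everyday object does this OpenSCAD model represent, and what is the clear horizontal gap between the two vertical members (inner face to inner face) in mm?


A door frame. The clear opening width is 805 mm.

Two 2025 mm tall posts with a header on top — a door frame. The left jamb is 77 mm wide at x = 0; the right jamb starts at x = 882. The clear opening is 882 − 77 = 805 mm.


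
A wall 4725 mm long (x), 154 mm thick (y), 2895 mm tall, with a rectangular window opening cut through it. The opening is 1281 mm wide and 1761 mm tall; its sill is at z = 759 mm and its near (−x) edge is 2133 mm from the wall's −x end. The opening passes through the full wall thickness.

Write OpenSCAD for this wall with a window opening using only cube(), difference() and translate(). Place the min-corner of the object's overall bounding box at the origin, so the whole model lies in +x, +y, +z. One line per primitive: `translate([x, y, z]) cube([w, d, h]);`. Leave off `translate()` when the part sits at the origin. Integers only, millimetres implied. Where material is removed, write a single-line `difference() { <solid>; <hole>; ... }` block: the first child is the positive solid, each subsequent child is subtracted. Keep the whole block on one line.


difference() { cube([4725, 154, 2895]); translate([2133, 0, 759]) cube([1281, 154, 1761]); }


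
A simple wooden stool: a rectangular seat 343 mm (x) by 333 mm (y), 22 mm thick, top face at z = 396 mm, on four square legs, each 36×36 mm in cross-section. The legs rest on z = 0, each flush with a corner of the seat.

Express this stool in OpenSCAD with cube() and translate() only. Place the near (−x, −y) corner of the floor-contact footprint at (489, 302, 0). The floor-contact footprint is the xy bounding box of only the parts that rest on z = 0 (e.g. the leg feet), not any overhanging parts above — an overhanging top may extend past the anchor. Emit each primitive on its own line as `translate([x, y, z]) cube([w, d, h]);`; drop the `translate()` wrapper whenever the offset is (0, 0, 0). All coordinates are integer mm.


// leg_h = 396 - 22 = 374
translate([489, 302, 374]) cube([343, 333, 22]);
translate([489, 302, 0]) cube([36, 36, 374]);
translate([796, 302, 0]) cube([36, 36, 374]);
translate([489, 599, 0]) cube([36, 36, 374]);
translate([796, 599, 0]) cube([36, 36, 374]);


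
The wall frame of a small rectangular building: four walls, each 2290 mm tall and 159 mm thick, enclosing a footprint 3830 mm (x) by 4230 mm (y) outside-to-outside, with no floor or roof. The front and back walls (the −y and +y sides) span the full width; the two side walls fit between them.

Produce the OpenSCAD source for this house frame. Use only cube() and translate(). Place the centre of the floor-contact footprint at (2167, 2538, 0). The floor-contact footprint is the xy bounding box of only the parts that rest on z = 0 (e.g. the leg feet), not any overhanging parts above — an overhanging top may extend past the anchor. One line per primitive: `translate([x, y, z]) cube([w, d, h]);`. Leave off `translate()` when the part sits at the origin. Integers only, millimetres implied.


translate([252, 423, 0]) cube([3830, 159, 2290]);
translate([252, 4494, 0]) cube([3830, 159, 2290]);
translate([252, 582, 0]) cube([159, 3912, 2290]);
translate([3923, 582, 0]) cube([159, 3912, 2290]);


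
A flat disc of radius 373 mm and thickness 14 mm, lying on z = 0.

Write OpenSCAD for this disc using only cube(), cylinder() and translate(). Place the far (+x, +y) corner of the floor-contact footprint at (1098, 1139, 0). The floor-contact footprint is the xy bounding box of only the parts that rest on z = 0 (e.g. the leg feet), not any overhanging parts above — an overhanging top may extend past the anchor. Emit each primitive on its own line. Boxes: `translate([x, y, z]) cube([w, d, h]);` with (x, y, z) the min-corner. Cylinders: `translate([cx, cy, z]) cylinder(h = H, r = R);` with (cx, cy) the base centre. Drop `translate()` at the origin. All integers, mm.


translate([725, 766, 0]) cylinder(h = 14, r = 373);


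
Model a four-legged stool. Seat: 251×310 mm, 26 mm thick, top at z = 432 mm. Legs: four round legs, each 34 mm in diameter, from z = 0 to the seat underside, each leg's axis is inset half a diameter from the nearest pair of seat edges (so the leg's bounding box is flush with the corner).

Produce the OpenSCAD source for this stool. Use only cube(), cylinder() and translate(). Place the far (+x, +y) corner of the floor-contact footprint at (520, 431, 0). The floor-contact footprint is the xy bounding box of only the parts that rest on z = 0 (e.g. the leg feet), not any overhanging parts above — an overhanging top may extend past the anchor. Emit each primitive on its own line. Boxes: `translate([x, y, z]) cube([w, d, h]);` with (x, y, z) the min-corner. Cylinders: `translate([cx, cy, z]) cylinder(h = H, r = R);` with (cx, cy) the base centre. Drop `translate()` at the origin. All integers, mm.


// leg_h = 432 - 26 = 406
translate([269, 121, 406]) cube([251, 310, 26]);
translate([286, 138, 0]) cylinder(h = 406, r = 17);
translate([503, 138, 0]) cylinder(h = 406, r = 17);
translate([286, 414, 0]) cylinder(h = 406, r = 17);
translate([503, 414, 0]) cylinder(h = 406, r = 17);


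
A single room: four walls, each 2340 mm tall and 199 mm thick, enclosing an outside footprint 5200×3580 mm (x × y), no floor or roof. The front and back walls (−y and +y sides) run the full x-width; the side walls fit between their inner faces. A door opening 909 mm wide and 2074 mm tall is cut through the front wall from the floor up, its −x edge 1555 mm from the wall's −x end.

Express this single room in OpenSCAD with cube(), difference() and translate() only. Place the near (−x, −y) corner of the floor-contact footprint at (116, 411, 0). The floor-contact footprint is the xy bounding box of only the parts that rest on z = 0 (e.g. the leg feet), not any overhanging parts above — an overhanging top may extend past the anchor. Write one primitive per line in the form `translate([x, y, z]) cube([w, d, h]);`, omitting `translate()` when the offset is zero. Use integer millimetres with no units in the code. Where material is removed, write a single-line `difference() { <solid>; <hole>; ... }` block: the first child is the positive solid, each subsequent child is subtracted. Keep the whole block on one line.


difference() { translate([116, 411, 0]) cube([5200, 199, 2340]); translate([1671, 411, 0]) cube([909, 199, 2074]); }
translate([116, 3792, 0]) cube([5200, 199, 2340]);
translate([116, 610, 0]) cube([199, 3182, 2340]);
translate([5117, 610, 0]) cube([199, 3182, 2340]);


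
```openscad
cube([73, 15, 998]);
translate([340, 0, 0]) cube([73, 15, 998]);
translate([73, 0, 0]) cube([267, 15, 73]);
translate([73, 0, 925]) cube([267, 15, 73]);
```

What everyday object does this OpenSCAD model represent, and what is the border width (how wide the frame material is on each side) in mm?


A picture frame. The border width is 73 mm.

Four thin pieces enclosing a rectangular opening — a picture frame. The two full-height stiles are 998 mm tall; the top rail sits at z = 925 and is 73 mm tall, so the border above the opening is 998 − 925 = 73 mm, matching the stile x-width.


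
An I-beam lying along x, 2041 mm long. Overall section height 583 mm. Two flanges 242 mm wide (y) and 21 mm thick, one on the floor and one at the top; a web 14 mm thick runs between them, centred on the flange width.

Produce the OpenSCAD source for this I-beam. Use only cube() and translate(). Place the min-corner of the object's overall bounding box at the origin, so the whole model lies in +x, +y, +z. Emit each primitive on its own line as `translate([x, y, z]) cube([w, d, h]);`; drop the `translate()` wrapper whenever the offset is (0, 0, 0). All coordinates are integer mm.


cube([2041, 242, 21]);
translate([0, 114, 21]) cube([2041, 14, 541]);
translate([0, 0, 562]) cube([2041, 242, 21]);


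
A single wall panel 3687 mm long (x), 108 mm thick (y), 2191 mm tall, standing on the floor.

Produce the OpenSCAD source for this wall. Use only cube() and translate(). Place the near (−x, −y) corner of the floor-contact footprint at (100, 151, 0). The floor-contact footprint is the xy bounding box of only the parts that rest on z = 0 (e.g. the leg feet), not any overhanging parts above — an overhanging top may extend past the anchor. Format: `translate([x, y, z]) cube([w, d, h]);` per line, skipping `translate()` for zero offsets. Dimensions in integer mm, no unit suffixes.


translate([100, 151, 0]) cube([3687, 108, 2191]);


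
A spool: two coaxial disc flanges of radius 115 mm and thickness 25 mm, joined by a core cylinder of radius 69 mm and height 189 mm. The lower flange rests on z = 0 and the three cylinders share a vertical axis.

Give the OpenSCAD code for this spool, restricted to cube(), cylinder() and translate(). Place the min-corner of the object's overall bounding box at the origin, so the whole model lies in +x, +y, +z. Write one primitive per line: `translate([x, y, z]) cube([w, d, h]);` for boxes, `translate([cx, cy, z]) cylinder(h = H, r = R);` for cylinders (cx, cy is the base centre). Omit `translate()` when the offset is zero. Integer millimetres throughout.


translate([115, 115, 0]) cylinder(h = 25, r = 115);
translate([115, 115, 25]) cylinder(h = 189, r = 69);
translate([115, 115, 214]) cylinder(h = 25, r = 115);


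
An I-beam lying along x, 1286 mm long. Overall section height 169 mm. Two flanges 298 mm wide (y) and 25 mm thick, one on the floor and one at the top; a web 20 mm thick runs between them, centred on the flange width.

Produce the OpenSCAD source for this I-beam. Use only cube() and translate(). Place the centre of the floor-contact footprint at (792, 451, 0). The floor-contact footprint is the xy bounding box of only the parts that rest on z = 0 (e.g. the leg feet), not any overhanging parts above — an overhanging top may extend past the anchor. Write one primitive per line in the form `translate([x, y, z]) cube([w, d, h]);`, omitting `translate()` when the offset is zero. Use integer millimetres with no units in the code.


translate([149, 302, 0]) cube([1286, 298, 25]);
translate([149, 441, 25]) cube([1286, 20, 119]);
translate([149, 302, 144]) cube([1286, 298, 25]);


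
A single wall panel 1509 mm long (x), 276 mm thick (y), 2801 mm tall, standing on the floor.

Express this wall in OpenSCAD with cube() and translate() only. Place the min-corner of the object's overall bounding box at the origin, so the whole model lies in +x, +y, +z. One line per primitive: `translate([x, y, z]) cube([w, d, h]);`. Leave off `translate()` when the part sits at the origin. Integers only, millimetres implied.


cube([1509, 276, 2801]);


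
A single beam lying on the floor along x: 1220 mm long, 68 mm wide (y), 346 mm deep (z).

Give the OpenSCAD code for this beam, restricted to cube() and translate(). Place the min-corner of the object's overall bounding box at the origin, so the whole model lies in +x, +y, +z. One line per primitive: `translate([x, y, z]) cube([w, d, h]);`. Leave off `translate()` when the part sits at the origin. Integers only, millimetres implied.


cube([1220, 68, 346]);


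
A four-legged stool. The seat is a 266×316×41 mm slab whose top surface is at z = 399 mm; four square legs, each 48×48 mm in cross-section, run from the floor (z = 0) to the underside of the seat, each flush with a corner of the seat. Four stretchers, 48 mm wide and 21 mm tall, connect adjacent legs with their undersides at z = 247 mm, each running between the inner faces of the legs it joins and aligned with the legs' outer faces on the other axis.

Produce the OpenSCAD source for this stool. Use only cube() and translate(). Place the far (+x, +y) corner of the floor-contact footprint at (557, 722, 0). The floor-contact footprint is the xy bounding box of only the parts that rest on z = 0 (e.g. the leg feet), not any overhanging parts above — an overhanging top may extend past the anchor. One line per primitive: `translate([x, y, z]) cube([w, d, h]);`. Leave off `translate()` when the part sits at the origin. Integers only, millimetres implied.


// leg_h = 399 - 41 = 358
// stretcher span = 266 - 2*48 = 170
translate([291, 406, 358]) cube([266, 316, 41]);
translate([291, 406, 0]) cube([48, 48, 358]);
translate([509, 406, 0]) cube([48, 48, 358]);
translate([291, 674, 0]) cube([48, 48, 358]);
translate([509, 674, 0]) cube([48, 48, 358]);
translate([339, 406, 247]) cube([170, 48, 21]);
translate([339, 674, 247]) cube([170, 48, 21]);
translate([291, 454, 247]) cube([48, 220, 21]);
translate([509, 454, 247]) cube([48, 220, 21]);


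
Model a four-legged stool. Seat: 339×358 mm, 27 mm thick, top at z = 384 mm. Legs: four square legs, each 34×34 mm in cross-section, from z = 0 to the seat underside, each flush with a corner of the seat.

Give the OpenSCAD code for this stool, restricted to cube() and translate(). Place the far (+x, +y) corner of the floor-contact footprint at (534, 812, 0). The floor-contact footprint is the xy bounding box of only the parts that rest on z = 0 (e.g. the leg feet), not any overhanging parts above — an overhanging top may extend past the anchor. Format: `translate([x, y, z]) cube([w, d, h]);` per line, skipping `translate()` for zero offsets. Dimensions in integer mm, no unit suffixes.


translate([195, 454, 357]) cube([339, 358, 27]);
translate([195, 454, 0]) cube([34, 34, 357]);
translate([500, 454, 0]) cube([34, 34, 357]);
translate([195, 778, 0]) cube([34, 34, 357]);
translate([500, 778, 0]) cube([34, 34, 357]);


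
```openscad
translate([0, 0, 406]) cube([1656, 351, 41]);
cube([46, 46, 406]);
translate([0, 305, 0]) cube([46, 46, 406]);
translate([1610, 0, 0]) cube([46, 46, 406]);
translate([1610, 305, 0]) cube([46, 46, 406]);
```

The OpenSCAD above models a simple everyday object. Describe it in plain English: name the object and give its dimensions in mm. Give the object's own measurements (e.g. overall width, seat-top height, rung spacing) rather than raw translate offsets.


A long wooden bench with a 1656 mm (x) × 351 mm (y) seat, 41 mm thick, its top surface 447 mm above the floor. Four 46 mm square legs at the seat corners, flush with the edges, run from z = 0 to the seat underside.


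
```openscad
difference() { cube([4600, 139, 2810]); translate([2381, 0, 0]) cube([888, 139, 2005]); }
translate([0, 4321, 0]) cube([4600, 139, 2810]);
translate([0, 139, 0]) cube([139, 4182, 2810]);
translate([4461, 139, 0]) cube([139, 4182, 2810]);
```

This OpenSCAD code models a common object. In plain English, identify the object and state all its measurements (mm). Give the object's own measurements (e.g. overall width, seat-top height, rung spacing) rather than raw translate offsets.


A single room: four walls, each 2810 mm tall and 139 mm thick, enclosing an outside footprint 4600×4460 mm (x × y), no floor or roof. The front and back walls (−y and +y sides) run the full x-width; the side walls fit between their inner faces. A door opening 888 mm wide and 2005 mm tall is cut through the front wall from the floor up, its −x edge 2381 mm from the wall's −x end.


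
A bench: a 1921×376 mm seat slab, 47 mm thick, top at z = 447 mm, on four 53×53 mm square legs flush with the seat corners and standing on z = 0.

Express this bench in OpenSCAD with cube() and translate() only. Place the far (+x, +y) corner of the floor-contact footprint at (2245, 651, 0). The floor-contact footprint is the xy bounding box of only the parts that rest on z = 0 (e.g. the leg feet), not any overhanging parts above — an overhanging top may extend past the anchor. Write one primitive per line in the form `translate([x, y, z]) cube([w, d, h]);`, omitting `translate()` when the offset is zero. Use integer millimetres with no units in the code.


// leg_h = 447 − 47 = 400
translate([324, 275, 400]) cube([1921, 376, 47]);
translate([324, 275, 0]) cube([53, 53, 400]);
translate([324, 598, 0]) cube([53, 53, 400]);
translate([2192, 275, 0]) cube([53, 53, 400]);
translate([2192, 598, 0]) cube([53, 53, 400]);


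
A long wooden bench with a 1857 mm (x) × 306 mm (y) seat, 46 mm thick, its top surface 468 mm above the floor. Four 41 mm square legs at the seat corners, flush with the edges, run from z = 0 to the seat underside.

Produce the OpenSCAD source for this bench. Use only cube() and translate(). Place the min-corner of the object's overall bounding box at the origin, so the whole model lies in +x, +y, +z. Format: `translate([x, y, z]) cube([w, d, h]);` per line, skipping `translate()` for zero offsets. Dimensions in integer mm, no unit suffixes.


translate([0, 0, 422]) cube([1857, 306, 46]);
cube([41, 41, 422]);
translate([0, 265, 0]) cube([41, 41, 422]);
translate([1816, 0, 0]) cube([41, 41, 422]);
translate([1816, 265, 0]) cube([41, 41, 422]);


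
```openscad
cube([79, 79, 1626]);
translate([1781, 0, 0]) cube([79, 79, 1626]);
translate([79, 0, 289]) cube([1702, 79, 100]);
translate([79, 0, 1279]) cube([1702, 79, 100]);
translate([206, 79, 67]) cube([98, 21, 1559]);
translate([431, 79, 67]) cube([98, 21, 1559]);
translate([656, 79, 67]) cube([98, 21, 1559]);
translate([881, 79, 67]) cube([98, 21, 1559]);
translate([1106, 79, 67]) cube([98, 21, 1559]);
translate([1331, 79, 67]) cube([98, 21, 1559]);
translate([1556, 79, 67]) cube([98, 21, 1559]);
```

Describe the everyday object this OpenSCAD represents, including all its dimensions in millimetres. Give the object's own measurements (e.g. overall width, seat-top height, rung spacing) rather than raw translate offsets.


A fence section. Two 79×79 mm posts, 1626 mm tall, stand on the floor with a clear span of 1702 mm between their inner faces. Two horizontal rails of 79×100 mm section span the gap between the posts with their undersides at z = 289 mm and z = 1279 mm, flush with the posts' −y face. 7 pickets, each 98 mm wide, 21 mm thick and 1559 mm tall, are fixed to the +y face of the rails with their bottoms at z = 67 mm, spaced across the span with a 127 mm gap after the −x post and between neighbouring pickets and before the +x post.


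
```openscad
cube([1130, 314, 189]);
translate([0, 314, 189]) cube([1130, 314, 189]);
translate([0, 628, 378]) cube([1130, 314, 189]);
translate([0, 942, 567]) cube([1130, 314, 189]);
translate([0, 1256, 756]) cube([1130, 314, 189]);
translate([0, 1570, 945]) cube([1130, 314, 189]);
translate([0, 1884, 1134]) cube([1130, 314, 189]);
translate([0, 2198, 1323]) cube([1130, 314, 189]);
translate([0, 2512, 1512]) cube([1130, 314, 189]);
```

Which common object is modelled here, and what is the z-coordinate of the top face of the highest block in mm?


A staircase. The total rise is 1701 mm.

9 identical blocks, each offset up and back from the previous — a staircase. Each step is 189 mm tall and there are 9 of them, so the total rise is 9 × 189 = 1701 mm.


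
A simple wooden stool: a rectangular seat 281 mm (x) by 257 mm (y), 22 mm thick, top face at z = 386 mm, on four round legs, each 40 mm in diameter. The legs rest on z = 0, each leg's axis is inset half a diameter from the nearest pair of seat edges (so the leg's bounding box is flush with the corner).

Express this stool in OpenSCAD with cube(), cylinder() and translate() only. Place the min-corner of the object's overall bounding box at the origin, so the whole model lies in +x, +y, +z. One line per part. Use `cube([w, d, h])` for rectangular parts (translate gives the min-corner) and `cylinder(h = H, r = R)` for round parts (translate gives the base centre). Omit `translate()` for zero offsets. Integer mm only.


translate([0, 0, 364]) cube([281, 257, 22]);
translate([20, 20, 0]) cylinder(h = 364, r = 20);
translate([261, 20, 0]) cylinder(h = 364, r = 20);
translate([20, 237, 0]) cylinder(h = 364, r = 20);
translate([261, 237, 0]) cylinder(h = 364, r = 20);


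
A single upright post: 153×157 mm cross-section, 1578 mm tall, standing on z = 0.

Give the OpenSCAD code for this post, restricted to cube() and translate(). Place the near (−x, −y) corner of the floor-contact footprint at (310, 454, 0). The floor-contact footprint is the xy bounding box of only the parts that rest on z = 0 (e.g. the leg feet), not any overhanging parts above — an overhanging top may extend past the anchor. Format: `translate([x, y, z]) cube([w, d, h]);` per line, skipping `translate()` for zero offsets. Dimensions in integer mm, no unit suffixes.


translate([310, 454, 0]) cube([153, 157, 1578]);


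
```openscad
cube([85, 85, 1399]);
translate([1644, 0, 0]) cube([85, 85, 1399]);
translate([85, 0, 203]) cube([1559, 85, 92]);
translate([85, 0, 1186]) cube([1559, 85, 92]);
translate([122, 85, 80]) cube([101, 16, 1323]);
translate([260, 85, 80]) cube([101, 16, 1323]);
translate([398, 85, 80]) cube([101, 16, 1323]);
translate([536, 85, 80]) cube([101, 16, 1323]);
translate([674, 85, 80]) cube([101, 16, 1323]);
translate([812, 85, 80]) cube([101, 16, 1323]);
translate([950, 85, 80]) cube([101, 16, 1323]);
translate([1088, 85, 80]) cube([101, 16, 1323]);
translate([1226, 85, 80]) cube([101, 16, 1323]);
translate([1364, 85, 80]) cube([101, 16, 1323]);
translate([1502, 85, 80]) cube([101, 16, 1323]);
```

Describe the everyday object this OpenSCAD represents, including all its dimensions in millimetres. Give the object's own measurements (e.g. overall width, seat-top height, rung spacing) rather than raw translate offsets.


A fence section. Two 85×85 mm posts, 1399 mm tall, stand on the floor with a clear span of 1559 mm between their inner faces. Two horizontal rails of 85×92 mm section span the gap between the posts with their undersides at z = 203 mm and z = 1186 mm, flush with the posts' −y face. 11 pickets, each 101 mm wide, 16 mm thick and 1323 mm tall, are fixed to the +y face of the rails with their bottoms at z = 80 mm, spaced across the span with a 37 mm gap after the −x post and between neighbouring pickets, with 41 mm left before the +x post.


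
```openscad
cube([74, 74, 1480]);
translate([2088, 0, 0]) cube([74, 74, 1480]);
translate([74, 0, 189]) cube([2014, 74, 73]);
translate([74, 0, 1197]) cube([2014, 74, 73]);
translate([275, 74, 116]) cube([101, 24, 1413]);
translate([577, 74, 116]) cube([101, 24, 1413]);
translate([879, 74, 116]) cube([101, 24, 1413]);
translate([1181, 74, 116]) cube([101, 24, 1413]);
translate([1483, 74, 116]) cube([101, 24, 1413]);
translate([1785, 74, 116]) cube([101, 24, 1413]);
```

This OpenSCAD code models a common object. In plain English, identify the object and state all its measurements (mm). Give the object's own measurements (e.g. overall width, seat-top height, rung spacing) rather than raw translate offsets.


A fence section. Two 74×74 mm posts, 1480 mm tall, stand on the floor with a clear span of 2014 mm between their inner faces. Two horizontal rails of 74×73 mm section span the gap between the posts with their undersides at z = 189 mm and z = 1197 mm, flush with the posts' −y face. 6 pickets, each 101 mm wide, 24 mm thick and 1413 mm tall, are fixed to the +y face of the rails with their bottoms at z = 116 mm, spaced across the span with a 201 mm gap after the −x post and between neighbouring pickets, with 202 mm left before the +x post.


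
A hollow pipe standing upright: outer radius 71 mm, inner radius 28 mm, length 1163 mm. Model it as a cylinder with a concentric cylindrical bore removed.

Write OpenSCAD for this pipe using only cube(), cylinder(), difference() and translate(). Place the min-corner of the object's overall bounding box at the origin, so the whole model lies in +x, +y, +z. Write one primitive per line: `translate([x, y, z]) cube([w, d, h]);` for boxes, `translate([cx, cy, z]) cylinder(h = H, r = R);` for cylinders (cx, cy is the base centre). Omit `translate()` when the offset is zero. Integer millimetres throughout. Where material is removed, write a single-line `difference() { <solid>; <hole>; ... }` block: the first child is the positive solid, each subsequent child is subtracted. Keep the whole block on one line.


difference() { translate([71, 71, 0]) cylinder(h = 1163, r = 71); translate([71, 71, 0]) cylinder(h = 1163, r = 28); }


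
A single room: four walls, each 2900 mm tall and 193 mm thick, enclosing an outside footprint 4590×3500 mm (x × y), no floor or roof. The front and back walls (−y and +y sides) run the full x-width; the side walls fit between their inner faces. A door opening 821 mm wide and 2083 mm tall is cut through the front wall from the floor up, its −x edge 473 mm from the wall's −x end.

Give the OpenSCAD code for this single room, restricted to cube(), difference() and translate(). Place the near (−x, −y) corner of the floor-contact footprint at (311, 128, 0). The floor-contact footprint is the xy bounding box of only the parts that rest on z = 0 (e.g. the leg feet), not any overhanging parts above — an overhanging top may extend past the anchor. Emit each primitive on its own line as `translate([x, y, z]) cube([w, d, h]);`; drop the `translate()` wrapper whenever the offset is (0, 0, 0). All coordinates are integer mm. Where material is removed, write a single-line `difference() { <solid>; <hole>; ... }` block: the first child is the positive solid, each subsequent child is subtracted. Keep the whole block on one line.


difference() { translate([311, 128, 0]) cube([4590, 193, 2900]); translate([784, 128, 0]) cube([821, 193, 2083]); }
translate([311, 3435, 0]) cube([4590, 193, 2900]);
translate([311, 321, 0]) cube([193, 3114, 2900]);
translate([4708, 321, 0]) cube([193, 3114, 2900]);


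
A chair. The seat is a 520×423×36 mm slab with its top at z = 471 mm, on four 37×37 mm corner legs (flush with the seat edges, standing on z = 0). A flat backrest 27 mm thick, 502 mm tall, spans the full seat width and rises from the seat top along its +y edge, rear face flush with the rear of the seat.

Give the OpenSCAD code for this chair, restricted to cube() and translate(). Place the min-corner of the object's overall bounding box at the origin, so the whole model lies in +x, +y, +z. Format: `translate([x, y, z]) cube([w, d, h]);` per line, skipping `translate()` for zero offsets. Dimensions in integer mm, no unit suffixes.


translate([0, 0, 435]) cube([520, 423, 36]);
cube([37, 37, 435]);
translate([483, 0, 0]) cube([37, 37, 435]);
translate([0, 386, 0]) cube([37, 37, 435]);
translate([483, 386, 0]) cube([37, 37, 435]);
translate([0, 396, 471]) cube([520, 27, 502]);


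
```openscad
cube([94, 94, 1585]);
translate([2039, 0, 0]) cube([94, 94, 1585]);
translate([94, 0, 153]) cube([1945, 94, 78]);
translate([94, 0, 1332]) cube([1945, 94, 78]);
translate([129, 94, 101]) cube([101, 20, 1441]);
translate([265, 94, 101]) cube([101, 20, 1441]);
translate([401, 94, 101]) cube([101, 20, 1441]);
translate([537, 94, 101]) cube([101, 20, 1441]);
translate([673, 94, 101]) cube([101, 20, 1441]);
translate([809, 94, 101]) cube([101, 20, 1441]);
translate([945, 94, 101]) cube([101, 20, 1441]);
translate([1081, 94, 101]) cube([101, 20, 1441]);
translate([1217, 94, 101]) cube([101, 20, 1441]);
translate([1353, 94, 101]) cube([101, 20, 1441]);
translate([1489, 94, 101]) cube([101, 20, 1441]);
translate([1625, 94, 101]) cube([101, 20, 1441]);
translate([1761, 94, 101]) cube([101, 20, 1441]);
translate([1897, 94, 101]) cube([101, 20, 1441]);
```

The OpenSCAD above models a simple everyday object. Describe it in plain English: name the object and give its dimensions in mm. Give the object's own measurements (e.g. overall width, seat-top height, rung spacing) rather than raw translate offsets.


A fence section. Two 94×94 mm posts, 1585 mm tall, stand on the floor with a clear span of 1945 mm between their inner faces. Two horizontal rails of 94×78 mm section span the gap between the posts with their undersides at z = 153 mm and z = 1332 mm, flush with the posts' −y face. 14 pickets, each 101 mm wide, 20 mm thick and 1441 mm tall, are fixed to the +y face of the rails with their bottoms at z = 101 mm, spaced across the span with a 35 mm gap after the −x post and between neighbouring pickets, with 41 mm left before the +x post.


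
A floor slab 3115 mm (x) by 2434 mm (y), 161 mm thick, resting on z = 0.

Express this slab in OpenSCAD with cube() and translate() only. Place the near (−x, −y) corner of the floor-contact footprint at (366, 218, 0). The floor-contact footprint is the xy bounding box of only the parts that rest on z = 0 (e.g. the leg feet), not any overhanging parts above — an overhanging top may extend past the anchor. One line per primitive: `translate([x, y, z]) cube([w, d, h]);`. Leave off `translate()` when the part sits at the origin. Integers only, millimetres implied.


translate([366, 218, 0]) cube([3115, 2434, 161]);


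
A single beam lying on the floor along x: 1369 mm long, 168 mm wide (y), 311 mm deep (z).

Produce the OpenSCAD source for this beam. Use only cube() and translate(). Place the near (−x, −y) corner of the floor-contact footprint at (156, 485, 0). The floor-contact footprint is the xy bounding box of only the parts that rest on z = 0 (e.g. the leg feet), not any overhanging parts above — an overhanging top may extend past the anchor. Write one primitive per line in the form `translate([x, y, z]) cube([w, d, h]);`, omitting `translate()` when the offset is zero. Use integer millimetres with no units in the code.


translate([156, 485, 0]) cube([1369, 168, 311]);


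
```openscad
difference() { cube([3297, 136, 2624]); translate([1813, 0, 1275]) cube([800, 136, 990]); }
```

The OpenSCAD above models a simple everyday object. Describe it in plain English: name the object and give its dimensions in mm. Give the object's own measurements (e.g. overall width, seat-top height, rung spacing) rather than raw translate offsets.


A wall 3297 mm long (x), 136 mm thick (y), 2624 mm tall, with a rectangular window opening cut through it. The opening is 800 mm wide and 990 mm tall; its sill is at z = 1275 mm and its near (−x) edge is 1813 mm from the wall's −x end. The opening passes through the full wall thickness.


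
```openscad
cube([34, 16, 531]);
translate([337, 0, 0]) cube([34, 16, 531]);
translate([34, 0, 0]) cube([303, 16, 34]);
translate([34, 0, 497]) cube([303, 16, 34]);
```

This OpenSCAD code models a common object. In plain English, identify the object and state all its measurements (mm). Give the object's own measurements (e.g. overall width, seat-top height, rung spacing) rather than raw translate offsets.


A rectangular picture frame lying in the x–z plane (depth along y). The opening is 303 mm wide (x) by 463 mm tall (z), surrounded by a border 34 mm wide on all four sides. The frame is 16 mm deep and is made of two full-height vertical stiles with two horizontal rails fitted between them.


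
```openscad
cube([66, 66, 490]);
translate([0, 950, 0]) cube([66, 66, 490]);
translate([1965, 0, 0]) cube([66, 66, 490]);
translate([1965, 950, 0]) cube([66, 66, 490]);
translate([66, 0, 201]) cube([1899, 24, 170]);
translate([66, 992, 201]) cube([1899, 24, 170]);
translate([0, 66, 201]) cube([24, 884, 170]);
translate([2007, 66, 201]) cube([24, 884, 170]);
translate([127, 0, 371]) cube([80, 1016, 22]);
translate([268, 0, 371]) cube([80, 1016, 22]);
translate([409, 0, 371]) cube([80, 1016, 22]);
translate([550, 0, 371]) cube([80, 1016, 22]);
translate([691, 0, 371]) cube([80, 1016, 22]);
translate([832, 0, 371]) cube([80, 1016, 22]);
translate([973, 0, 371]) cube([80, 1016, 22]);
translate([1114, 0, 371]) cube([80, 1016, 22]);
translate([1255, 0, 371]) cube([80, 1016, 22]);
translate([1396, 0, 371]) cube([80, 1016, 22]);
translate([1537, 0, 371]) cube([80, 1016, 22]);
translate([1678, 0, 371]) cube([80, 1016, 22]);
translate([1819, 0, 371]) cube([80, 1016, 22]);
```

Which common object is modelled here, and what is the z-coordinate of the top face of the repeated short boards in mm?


A bed frame. The slat-top height is 393 mm.

Four posts, four rails, and a row of slats — a bed frame. Slats sit on the rails at z = 201 + 170 = 371; with slat thickness 22, the top is 393 mm.


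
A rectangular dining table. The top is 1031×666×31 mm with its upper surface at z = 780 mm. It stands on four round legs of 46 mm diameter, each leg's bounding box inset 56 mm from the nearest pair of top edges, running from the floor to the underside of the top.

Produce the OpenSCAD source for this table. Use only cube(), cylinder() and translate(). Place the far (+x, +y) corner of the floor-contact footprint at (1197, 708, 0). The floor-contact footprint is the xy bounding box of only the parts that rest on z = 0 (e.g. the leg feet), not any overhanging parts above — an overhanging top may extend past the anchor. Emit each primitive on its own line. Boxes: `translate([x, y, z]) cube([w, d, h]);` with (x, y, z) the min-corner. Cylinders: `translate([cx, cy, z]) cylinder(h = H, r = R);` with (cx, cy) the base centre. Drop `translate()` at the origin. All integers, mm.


translate([222, 98, 749]) cube([1031, 666, 31]);
translate([301, 177, 0]) cylinder(h = 749, r = 23);
translate([1174, 177, 0]) cylinder(h = 749, r = 23);
translate([301, 685, 0]) cylinder(h = 749, r = 23);
translate([1174, 685, 0]) cylinder(h = 749, r = 23);


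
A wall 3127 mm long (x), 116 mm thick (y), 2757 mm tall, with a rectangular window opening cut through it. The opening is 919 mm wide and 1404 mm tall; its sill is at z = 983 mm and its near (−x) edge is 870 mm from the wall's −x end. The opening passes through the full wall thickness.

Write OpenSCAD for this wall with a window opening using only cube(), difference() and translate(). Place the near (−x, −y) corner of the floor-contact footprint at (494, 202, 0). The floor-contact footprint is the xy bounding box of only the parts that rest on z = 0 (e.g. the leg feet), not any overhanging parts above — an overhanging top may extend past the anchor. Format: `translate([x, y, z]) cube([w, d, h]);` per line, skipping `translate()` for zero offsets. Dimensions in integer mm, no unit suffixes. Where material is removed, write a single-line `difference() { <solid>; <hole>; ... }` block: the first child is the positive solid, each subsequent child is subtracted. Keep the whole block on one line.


difference() { translate([494, 202, 0]) cube([3127, 116, 2757]); translate([1364, 202, 983]) cube([919, 116, 1404]); }


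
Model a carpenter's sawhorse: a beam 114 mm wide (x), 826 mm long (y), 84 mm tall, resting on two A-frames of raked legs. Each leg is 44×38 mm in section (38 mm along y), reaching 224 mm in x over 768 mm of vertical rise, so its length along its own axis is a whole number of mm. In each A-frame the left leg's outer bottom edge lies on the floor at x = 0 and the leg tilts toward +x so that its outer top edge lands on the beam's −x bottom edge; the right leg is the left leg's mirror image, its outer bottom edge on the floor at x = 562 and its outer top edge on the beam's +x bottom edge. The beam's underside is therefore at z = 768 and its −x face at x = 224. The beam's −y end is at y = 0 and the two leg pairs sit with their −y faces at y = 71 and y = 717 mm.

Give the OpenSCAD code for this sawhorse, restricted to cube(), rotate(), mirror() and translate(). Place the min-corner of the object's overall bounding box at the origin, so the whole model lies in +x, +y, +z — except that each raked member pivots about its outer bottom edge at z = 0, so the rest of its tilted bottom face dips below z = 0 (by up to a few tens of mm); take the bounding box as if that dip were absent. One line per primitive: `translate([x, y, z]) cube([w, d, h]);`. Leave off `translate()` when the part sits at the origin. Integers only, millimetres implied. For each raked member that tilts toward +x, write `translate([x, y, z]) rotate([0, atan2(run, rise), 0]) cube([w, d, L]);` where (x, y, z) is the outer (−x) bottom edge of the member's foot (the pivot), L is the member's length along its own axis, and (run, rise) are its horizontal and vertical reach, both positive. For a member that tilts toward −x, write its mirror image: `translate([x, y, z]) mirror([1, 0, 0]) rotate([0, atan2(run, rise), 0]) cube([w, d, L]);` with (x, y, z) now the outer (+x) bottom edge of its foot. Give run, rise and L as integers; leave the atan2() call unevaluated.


translate([224, 0, 768]) cube([114, 826, 84]);
translate([0, 71, 0]) rotate([0, atan2(224, 768), 0]) cube([44, 38, 800]);
translate([562, 71, 0]) mirror([1, 0, 0]) rotate([0, atan2(224, 768), 0]) cube([44, 38, 800]);
translate([0, 717, 0]) rotate([0, atan2(224, 768), 0]) cube([44, 38, 800]);
translate([562, 717, 0]) mirror([1, 0, 0]) rotate([0, atan2(224, 768), 0]) cube([44, 38, 800]);


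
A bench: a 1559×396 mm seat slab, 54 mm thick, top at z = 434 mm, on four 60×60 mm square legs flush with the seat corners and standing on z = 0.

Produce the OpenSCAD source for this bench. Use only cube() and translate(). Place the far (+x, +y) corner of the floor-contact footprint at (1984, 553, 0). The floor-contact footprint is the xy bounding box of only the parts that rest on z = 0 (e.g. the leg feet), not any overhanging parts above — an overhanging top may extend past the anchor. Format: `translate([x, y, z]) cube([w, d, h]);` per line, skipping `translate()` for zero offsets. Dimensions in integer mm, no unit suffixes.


// leg_h = 434 − 54 = 380
translate([425, 157, 380]) cube([1559, 396, 54]);
translate([425, 157, 0]) cube([60, 60, 380]);
translate([425, 493, 0]) cube([60, 60, 380]);
translate([1924, 157, 0]) cube([60, 60, 380]);
translate([1924, 493, 0]) cube([60, 60, 380]);


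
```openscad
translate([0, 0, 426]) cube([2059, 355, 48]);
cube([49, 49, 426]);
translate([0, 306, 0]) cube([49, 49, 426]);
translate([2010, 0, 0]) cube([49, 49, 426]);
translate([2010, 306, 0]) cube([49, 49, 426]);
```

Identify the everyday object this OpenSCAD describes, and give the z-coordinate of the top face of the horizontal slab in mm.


A bench. The seat-top height is 474 mm.

A long slab on four corner posts — a bench. The slab sits at z = 426 with thickness 48, so the top is 426 + 48 = 474 mm.


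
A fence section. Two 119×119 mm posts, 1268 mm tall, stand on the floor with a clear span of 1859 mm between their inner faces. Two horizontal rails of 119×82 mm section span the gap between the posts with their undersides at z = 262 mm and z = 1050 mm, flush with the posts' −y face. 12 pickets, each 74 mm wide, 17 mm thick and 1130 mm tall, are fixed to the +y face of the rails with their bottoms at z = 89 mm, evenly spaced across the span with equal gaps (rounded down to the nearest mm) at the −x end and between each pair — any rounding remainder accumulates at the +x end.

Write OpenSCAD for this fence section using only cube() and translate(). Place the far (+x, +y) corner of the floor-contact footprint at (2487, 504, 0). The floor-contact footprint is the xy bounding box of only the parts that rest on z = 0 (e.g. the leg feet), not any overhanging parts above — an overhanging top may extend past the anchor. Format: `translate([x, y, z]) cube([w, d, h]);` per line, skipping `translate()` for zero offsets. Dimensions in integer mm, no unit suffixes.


translate([390, 385, 0]) cube([119, 119, 1268]);
translate([2368, 385, 0]) cube([119, 119, 1268]);
translate([509, 385, 262]) cube([1859, 119, 82]);
translate([509, 385, 1050]) cube([1859, 119, 82]);
translate([583, 504, 89]) cube([74, 17, 1130]);
translate([731, 504, 89]) cube([74, 17, 1130]);
translate([879, 504, 89]) cube([74, 17, 1130]);
translate([1027, 504, 89]) cube([74, 17, 1130]);
translate([1175, 504, 89]) cube([74, 17, 1130]);
translate([1323, 504, 89]) cube([74, 17, 1130]);
translate([1471, 504, 89]) cube([74, 17, 1130]);
translate([1619, 504, 89]) cube([74, 17, 1130]);
translate([1767, 504, 89]) cube([74, 17, 1130]);
translate([1915, 504, 89]) cube([74, 17, 1130]);
translate([2063, 504, 89]) cube([74, 17, 1130]);
translate([2211, 504, 89]) cube([74, 17, 1130]);


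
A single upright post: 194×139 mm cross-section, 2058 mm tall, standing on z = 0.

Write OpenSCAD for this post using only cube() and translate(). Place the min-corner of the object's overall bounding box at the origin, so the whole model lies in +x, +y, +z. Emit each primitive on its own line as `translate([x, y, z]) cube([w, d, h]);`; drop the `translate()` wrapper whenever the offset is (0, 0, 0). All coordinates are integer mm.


cube([194, 139, 2058]);
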